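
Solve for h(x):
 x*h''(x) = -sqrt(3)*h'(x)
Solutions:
 h(x) = C1 + C2*x^(1 - sqrt(3))


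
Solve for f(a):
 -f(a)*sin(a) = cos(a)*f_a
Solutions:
 f(a) = C1*cos(a)


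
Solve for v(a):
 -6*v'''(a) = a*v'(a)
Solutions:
 v(a) = C1 + Integral(C2*airyai(-6^(2/3)*a/6) + C3*airybi(-6^(2/3)*a/6), a)


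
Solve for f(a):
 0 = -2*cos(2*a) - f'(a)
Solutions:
 f(a) = C1 - sin(2*a)


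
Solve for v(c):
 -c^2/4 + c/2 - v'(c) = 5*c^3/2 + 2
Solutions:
 v(c) = C1 - 5*c^4/8 - c^3/12 + c^2/4 - 2*c


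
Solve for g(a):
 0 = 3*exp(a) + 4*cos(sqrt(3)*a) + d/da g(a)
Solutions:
 g(a) = C1 - 3*exp(a) - 4*sqrt(3)*sin(sqrt(3)*a)/3


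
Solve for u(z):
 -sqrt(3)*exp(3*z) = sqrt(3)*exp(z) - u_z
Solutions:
 u(z) = C1 + sqrt(3)*exp(3*z)/3 + sqrt(3)*exp(z)


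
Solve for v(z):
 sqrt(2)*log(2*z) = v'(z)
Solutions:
 v(z) = C1 + sqrt(2)*z*log(z) - sqrt(2)*z + sqrt(2)*z*log(2)


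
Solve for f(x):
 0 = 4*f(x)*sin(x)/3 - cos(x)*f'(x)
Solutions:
 f(x) = C1/cos(x)^(4/3)


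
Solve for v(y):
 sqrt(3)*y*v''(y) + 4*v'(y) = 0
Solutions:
 v(y) = C1 + C2*y^(1 - 4*sqrt(3)/3)


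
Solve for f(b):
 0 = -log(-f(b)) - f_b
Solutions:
 -li(-f(b)) = C1 - b


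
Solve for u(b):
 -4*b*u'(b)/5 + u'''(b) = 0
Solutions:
 u(b) = C1 + Integral(C2*airyai(10^(2/3)*b/5) + C3*airybi(10^(2/3)*b/5), b)


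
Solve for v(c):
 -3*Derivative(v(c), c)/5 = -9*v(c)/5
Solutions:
 v(c) = C1*exp(3*c)


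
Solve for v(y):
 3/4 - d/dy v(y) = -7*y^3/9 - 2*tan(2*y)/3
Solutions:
 v(y) = C1 + 7*y^4/36 + 3*y/4 - log(cos(2*y))/3


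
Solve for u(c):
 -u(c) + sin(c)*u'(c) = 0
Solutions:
 u(c) = C1*sqrt(cos(c) - 1)/sqrt(cos(c) + 1)


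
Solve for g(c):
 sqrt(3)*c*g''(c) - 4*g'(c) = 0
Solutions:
 g(c) = C1 + C2*c^(1 + 4*sqrt(3)/3)


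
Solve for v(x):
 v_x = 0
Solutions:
 v(x) = C1


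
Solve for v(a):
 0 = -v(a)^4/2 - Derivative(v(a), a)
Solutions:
 v(a) = 2^(1/3)*(1/(C1 + 3*a))^(1/3)
 v(a) = 2^(1/3)*(-3^(2/3) - 3*3^(1/6)*I)*(1/(C1 + a))^(1/3)/6
 v(a) = 2^(1/3)*(-3^(2/3) + 3*3^(1/6)*I)*(1/(C1 + a))^(1/3)/6


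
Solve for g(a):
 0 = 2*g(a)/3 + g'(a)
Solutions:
 g(a) = C1*exp(-2*a/3)


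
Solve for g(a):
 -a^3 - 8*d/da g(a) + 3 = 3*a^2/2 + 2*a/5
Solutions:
 g(a) = C1 - a^4/32 - a^3/16 - a^2/40 + 3*a/8


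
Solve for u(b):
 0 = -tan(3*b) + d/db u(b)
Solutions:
 u(b) = C1 - log(cos(3*b))/3


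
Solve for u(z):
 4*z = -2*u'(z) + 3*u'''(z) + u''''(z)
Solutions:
 u(z) = C1 - z^2 + (C2 + C3*exp(-sqrt(3)*z) + C4*exp(sqrt(3)*z))*exp(-z)


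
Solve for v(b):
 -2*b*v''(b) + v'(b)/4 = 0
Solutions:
 v(b) = C1 + C2*b^(9/8)


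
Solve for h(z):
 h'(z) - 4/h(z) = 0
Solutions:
 h(z) = -sqrt(C1 + 8*z)
 h(z) = sqrt(C1 + 8*z)


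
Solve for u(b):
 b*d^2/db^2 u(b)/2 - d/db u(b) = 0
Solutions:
 u(b) = C1 + C2*b^3


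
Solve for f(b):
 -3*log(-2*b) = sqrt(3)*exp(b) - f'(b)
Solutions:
 f(b) = C1 + 3*b*log(-b) + 3*b*(-1 + log(2)) + sqrt(3)*exp(b)


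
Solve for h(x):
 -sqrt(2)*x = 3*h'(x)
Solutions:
 h(x) = C1 - sqrt(2)*x^2/6


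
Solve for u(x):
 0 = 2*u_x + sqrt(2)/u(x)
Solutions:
 u(x) = -sqrt(C1 - sqrt(2)*x)
 u(x) = sqrt(C1 - sqrt(2)*x)


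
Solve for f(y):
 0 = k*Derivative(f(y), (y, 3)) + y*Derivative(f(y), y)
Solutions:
 f(y) = C1 + Integral(C2*airyai(y*(-1/k)^(1/3)) + C3*airybi(y*(-1/k)^(1/3)), y)


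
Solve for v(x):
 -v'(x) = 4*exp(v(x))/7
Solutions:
 v(x) = log(1/(C1 + 4*x)) + log(7)


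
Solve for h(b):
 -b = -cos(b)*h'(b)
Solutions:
 h(b) = C1 + Integral(b/cos(b), b)


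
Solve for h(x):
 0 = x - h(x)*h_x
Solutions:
 h(x) = -sqrt(C1 + x^2)
 h(x) = sqrt(C1 + x^2)


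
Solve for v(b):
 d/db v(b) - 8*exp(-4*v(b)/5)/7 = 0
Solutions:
 v(b) = 5*log(-I*(C1 + 32*b/35)^(1/4))
 v(b) = 5*log(I*(C1 + 32*b/35)^(1/4))
 v(b) = 5*log(-(C1 + 32*b/35)^(1/4))
 v(b) = 5*log(C1 + 32*b/35)/4


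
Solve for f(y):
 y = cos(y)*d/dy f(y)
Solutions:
 f(y) = C1 + Integral(y/cos(y), y)


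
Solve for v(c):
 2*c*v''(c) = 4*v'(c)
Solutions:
 v(c) = C1 + C2*c^3


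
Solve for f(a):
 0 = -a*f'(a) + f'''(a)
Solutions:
 f(a) = C1 + Integral(C2*airyai(a) + C3*airybi(a), a)


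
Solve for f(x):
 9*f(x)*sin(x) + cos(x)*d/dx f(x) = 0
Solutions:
 f(x) = C1*cos(x)^9


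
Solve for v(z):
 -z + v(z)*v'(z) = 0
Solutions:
 v(z) = -sqrt(C1 + z^2)
 v(z) = sqrt(C1 + z^2)


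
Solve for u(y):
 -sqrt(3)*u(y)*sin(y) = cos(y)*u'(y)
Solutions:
 u(y) = C1*cos(y)^(sqrt(3))


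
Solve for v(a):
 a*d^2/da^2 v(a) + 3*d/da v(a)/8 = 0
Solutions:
 v(a) = C1 + C2*a^(5/8)


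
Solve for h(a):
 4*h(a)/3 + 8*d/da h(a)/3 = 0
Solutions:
 h(a) = C1*exp(-a/2)


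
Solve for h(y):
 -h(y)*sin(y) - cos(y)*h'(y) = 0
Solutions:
 h(y) = C1*cos(y)


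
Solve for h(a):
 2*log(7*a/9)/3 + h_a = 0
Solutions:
 h(a) = C1 - 2*a*log(a)/3 - 2*a*log(7)/3 + 2*a/3 + 4*a*log(3)/3


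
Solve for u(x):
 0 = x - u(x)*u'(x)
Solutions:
 u(x) = -sqrt(C1 + x^2)
 u(x) = sqrt(C1 + x^2)


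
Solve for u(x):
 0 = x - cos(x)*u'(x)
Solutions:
 u(x) = C1 + Integral(x/cos(x), x)


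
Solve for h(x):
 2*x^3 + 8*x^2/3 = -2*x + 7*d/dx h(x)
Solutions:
 h(x) = C1 + x^4/14 + 8*x^3/63 + x^2/7


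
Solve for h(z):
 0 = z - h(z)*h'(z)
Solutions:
 h(z) = -sqrt(C1 + z^2)
 h(z) = sqrt(C1 + z^2)


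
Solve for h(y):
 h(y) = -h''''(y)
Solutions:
 h(y) = (C1*sin(sqrt(2)*y/2) + C2*cos(sqrt(2)*y/2))*exp(-sqrt(2)*y/2) + (C3*sin(sqrt(2)*y/2) + C4*cos(sqrt(2)*y/2))*exp(sqrt(2)*y/2)


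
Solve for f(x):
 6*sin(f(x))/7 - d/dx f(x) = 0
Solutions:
 -6*x/7 + log(cos(f(x)) - 1)/2 - log(cos(f(x)) + 1)/2 = C1


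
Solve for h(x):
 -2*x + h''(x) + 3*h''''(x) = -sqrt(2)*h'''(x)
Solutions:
 h(x) = C1 + C2*x + x^3/3 - sqrt(2)*x^2 + (C3*sin(sqrt(10)*x/6) + C4*cos(sqrt(10)*x/6))*exp(-sqrt(2)*x/6)


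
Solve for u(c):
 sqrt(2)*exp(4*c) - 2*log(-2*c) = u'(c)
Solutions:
 u(c) = C1 - 2*c*log(-c) + 2*c*(1 - log(2)) + sqrt(2)*exp(4*c)/4


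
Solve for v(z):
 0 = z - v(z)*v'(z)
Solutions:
 v(z) = -sqrt(C1 + z^2)
 v(z) = sqrt(C1 + z^2)


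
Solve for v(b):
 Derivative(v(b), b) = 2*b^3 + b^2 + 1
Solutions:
 v(b) = C1 + b^4/2 + b^3/3 + b


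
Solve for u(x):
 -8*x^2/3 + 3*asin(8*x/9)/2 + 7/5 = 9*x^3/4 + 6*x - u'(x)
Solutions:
 u(x) = C1 + 9*x^4/16 + 8*x^3/9 + 3*x^2 - 3*x*asin(8*x/9)/2 - 7*x/5 - 3*sqrt(81 - 64*x^2)/16


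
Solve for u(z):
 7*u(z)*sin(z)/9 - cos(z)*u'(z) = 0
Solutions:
 u(z) = C1/cos(z)^(7/9)


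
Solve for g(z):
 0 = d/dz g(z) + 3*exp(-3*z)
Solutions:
 g(z) = C1 + exp(-3*z)


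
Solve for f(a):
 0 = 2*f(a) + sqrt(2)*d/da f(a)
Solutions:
 f(a) = C1*exp(-sqrt(2)*a)


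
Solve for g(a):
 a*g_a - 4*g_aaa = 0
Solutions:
 g(a) = C1 + Integral(C2*airyai(2^(1/3)*a/2) + C3*airybi(2^(1/3)*a/2), a)


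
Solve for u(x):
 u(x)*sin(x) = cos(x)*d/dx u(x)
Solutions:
 u(x) = C1/cos(x)


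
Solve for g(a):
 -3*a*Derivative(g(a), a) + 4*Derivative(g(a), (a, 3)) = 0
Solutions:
 g(a) = C1 + Integral(C2*airyai(6^(1/3)*a/2) + C3*airybi(6^(1/3)*a/2), a)


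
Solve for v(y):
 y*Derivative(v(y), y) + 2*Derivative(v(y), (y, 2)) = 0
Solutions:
 v(y) = C1 + C2*erf(y/2)


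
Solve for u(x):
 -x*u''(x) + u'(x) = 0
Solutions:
 u(x) = C1 + C2*x^2


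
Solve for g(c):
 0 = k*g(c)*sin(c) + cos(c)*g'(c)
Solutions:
 g(c) = C1*exp(k*log(cos(c)))


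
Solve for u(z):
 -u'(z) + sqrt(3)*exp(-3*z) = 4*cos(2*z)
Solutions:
 u(z) = C1 - 2*sin(2*z) - sqrt(3)*exp(-3*z)/3


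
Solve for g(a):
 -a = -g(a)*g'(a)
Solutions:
 g(a) = -sqrt(C1 + a^2)
 g(a) = sqrt(C1 + a^2)


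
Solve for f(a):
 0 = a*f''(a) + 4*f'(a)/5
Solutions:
 f(a) = C1 + C2*a^(1/5)


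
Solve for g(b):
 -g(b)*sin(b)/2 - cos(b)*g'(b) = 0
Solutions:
 g(b) = C1*sqrt(cos(b))


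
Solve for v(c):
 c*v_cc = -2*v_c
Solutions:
 v(c) = C1 + C2/c


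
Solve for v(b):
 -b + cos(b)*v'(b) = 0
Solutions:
 v(b) = C1 + Integral(b/cos(b), b)


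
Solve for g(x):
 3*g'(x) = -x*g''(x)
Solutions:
 g(x) = C1 + C2/x^2


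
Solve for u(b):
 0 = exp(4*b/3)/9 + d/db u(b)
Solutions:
 u(b) = C1 - exp(4*b/3)/12


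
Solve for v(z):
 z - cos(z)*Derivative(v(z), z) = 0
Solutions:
 v(z) = C1 + Integral(z/cos(z), z)


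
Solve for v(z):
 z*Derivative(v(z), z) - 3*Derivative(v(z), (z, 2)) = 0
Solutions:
 v(z) = C1 + C2*erfi(sqrt(6)*z/6)


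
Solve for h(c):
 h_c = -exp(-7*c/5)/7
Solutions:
 h(c) = C1 + 5*exp(-7*c/5)/49


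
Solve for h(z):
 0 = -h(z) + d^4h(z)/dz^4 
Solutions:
 h(z) = C1*exp(-z) + C2*exp(z) + C3*sin(z) + C4*cos(z)


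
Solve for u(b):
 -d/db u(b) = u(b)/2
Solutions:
 u(b) = C1*exp(-b/2)


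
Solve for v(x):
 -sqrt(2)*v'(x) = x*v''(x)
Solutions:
 v(x) = C1 + C2*x^(1 - sqrt(2))


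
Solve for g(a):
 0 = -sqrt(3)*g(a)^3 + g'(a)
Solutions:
 g(a) = -sqrt(2)*sqrt(-1/(C1 + sqrt(3)*a))/2
 g(a) = sqrt(2)*sqrt(-1/(C1 + sqrt(3)*a))/2


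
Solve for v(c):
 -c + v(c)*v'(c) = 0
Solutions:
 v(c) = -sqrt(C1 + c^2)
 v(c) = sqrt(C1 + c^2)


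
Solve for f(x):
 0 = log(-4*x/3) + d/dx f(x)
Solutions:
 f(x) = C1 - x*log(-x) + x*(-2*log(2) + 1 + log(3))


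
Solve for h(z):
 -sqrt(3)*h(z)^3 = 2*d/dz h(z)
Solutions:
 h(z) = -sqrt(-1/(C1 - sqrt(3)*z))
 h(z) = sqrt(-1/(C1 - sqrt(3)*z))


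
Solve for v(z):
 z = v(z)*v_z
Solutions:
 v(z) = -sqrt(C1 + z^2)
 v(z) = sqrt(C1 + z^2)


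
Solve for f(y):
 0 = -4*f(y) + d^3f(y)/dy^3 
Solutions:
 f(y) = C3*exp(2^(2/3)*y) + (C1*sin(2^(2/3)*sqrt(3)*y/2) + C2*cos(2^(2/3)*sqrt(3)*y/2))*exp(-2^(2/3)*y/2)


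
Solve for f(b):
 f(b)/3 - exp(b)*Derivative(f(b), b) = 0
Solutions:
 f(b) = C1*exp(-exp(-b)/3)


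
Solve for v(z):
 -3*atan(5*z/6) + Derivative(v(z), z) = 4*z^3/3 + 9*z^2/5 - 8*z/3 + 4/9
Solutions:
 v(z) = C1 + z^4/3 + 3*z^3/5 - 4*z^2/3 + 3*z*atan(5*z/6) + 4*z/9 - 9*log(25*z^2 + 36)/5


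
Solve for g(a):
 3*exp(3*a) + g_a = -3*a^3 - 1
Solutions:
 g(a) = C1 - 3*a^4/4 - a - exp(3*a)


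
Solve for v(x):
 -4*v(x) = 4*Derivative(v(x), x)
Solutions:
 v(x) = C1*exp(-x)


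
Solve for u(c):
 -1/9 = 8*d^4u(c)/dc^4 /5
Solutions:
 u(c) = C1 + C2*c + C3*c^2 + C4*c^3 - 5*c^4/1728


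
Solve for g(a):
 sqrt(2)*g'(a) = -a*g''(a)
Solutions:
 g(a) = C1 + C2*a^(1 - sqrt(2))


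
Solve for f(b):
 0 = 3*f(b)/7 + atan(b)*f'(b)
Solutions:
 f(b) = C1*exp(-3*Integral(1/atan(b), b)/7)


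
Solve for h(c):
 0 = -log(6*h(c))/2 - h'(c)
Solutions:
 2*Integral(1/(log(_y) + log(6)), (_y, h(c))) = C1 - c


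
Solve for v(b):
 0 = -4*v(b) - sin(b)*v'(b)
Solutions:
 v(b) = C1*(cos(b)^2 + 2*cos(b) + 1)/(cos(b)^2 - 2*cos(b) + 1)


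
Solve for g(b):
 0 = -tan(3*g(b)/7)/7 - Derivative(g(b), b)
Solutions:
 g(b) = -7*asin(C1*exp(-3*b/49))/3 + 7*pi/3
 g(b) = 7*asin(C1*exp(-3*b/49))/3


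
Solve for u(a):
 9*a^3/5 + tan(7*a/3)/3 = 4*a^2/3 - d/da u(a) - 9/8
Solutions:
 u(a) = C1 - 9*a^4/20 + 4*a^3/9 - 9*a/8 + log(cos(7*a/3))/7


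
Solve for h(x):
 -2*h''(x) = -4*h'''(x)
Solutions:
 h(x) = C1 + C2*x + C3*exp(x/2)


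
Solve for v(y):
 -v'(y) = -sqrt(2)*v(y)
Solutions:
 v(y) = C1*exp(sqrt(2)*y)


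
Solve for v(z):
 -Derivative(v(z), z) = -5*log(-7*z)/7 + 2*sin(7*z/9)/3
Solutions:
 v(z) = C1 + 5*z*log(-z)/7 - 5*z/7 + 5*z*log(7)/7 + 6*cos(7*z/9)/7


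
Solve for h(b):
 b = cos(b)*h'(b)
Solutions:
 h(b) = C1 + Integral(b/cos(b), b)


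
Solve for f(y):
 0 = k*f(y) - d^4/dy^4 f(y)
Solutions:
 f(y) = C1*exp(-k^(1/4)*y) + C2*exp(k^(1/4)*y) + C3*exp(-I*k^(1/4)*y) + C4*exp(I*k^(1/4)*y)


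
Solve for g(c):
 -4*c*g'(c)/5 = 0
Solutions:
 g(c) = C1


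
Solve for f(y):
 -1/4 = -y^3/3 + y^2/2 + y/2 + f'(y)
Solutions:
 f(y) = C1 + y^4/12 - y^3/6 - y^2/4 - y/4


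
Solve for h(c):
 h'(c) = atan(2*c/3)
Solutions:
 h(c) = C1 + c*atan(2*c/3) - 3*log(4*c^2 + 9)/4


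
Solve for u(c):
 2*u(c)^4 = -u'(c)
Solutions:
 u(c) = (-3^(2/3) - 3*3^(1/6)*I)*(1/(C1 + 2*c))^(1/3)/6
 u(c) = (-3^(2/3) + 3*3^(1/6)*I)*(1/(C1 + 2*c))^(1/3)/6
 u(c) = (1/(C1 + 6*c))^(1/3)


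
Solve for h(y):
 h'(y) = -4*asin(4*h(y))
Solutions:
 Integral(1/asin(4*_y), (_y, h(y))) = C1 - 4*y


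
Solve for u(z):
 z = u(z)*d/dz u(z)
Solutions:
 u(z) = -sqrt(C1 + z^2)
 u(z) = sqrt(C1 + z^2)


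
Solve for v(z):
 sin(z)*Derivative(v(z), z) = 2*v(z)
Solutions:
 v(z) = C1*(cos(z) - 1)/(cos(z) + 1)


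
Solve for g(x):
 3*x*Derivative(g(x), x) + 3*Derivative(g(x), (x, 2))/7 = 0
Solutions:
 g(x) = C1 + C2*erf(sqrt(14)*x/2)


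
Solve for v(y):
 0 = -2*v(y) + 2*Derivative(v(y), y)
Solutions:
 v(y) = C1*exp(y)


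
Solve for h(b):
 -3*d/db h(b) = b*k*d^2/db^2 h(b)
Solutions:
 h(b) = C1 + b^(((re(k) - 3)*re(k) + im(k)^2)/(re(k)^2 + im(k)^2))*(C2*sin(3*log(b)*Abs(im(k))/(re(k)^2 + im(k)^2)) + C3*cos(3*log(b)*im(k)/(re(k)^2 + im(k)^2)))


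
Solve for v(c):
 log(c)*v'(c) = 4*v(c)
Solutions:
 v(c) = C1*exp(4*li(c))


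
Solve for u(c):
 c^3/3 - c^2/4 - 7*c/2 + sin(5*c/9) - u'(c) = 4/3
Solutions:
 u(c) = C1 + c^4/12 - c^3/12 - 7*c^2/4 - 4*c/3 - 9*cos(5*c/9)/5


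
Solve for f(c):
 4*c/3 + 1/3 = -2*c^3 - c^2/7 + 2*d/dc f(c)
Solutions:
 f(c) = C1 + c^4/4 + c^3/42 + c^2/3 + c/6


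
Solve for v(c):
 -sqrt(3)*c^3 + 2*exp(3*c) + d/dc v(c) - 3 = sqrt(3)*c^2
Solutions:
 v(c) = C1 + sqrt(3)*c^4/4 + sqrt(3)*c^3/3 + 3*c - 2*exp(3*c)/3


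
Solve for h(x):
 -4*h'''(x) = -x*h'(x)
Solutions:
 h(x) = C1 + Integral(C2*airyai(2^(1/3)*x/2) + C3*airybi(2^(1/3)*x/2), x)


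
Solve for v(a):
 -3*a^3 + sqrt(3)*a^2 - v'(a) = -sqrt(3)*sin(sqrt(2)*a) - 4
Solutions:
 v(a) = C1 - 3*a^4/4 + sqrt(3)*a^3/3 + 4*a - sqrt(6)*cos(sqrt(2)*a)/2


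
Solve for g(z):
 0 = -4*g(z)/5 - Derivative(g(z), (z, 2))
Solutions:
 g(z) = C1*sin(2*sqrt(5)*z/5) + C2*cos(2*sqrt(5)*z/5)


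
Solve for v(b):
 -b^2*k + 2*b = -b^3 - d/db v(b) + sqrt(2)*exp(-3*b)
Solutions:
 v(b) = C1 - b^4/4 + b^3*k/3 - b^2 - sqrt(2)*exp(-3*b)/3


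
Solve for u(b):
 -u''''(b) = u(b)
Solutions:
 u(b) = (C1*sin(sqrt(2)*b/2) + C2*cos(sqrt(2)*b/2))*exp(-sqrt(2)*b/2) + (C3*sin(sqrt(2)*b/2) + C4*cos(sqrt(2)*b/2))*exp(sqrt(2)*b/2)


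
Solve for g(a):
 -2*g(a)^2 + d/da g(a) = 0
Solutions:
 g(a) = -1/(C1 + 2*a)


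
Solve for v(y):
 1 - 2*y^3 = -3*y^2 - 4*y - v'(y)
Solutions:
 v(y) = C1 + y^4/2 - y^3 - 2*y^2 - y


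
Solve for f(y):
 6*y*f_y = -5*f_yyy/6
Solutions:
 f(y) = C1 + Integral(C2*airyai(-30^(2/3)*y/5) + C3*airybi(-30^(2/3)*y/5), y)


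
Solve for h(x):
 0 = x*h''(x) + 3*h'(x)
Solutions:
 h(x) = C1 + C2/x^2


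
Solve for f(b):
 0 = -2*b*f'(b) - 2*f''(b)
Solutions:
 f(b) = C1 + C2*erf(sqrt(2)*b/2)


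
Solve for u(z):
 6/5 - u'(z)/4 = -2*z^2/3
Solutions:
 u(z) = C1 + 8*z^3/9 + 24*z/5


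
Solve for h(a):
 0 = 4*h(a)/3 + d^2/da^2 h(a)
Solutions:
 h(a) = C1*sin(2*sqrt(3)*a/3) + C2*cos(2*sqrt(3)*a/3)


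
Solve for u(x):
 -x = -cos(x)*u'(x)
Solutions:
 u(x) = C1 + Integral(x/cos(x), x)


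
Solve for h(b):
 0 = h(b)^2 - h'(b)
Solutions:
 h(b) = -1/(C1 + b)


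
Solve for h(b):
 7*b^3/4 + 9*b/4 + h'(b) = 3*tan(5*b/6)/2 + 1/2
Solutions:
 h(b) = C1 - 7*b^4/16 - 9*b^2/8 + b/2 - 9*log(cos(5*b/6))/5


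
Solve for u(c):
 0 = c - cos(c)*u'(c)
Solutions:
 u(c) = C1 + Integral(c/cos(c), c)


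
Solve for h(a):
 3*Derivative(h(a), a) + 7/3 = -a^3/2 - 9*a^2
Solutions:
 h(a) = C1 - a^4/24 - a^3 - 7*a/9


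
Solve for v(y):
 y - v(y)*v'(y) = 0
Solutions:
 v(y) = -sqrt(C1 + y^2)
 v(y) = sqrt(C1 + y^2)


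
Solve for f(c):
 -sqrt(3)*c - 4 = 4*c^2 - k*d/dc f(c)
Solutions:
 f(c) = C1 + 4*c^3/(3*k) + sqrt(3)*c^2/(2*k) + 4*c/k


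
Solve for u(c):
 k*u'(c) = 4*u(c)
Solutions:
 u(c) = C1*exp(4*c/k)


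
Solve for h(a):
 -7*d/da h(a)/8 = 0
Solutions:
 h(a) = C1


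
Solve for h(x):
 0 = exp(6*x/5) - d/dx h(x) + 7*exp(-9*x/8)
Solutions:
 h(x) = C1 + 5*exp(6*x/5)/6 - 56*exp(-9*x/8)/9


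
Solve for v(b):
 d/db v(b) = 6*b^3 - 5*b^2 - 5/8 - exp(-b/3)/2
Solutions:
 v(b) = C1 + 3*b^4/2 - 5*b^3/3 - 5*b/8 + 3*exp(-b/3)/2


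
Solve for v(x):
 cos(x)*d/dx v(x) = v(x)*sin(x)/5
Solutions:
 v(x) = C1/cos(x)^(1/5)


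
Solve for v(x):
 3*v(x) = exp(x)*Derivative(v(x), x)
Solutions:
 v(x) = C1*exp(-3*exp(-x))


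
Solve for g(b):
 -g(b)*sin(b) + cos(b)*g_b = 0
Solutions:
 g(b) = C1/cos(b)


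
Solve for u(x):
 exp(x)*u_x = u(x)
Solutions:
 u(x) = C1*exp(-exp(-x))


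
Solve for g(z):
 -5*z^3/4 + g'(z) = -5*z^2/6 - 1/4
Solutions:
 g(z) = C1 + 5*z^4/16 - 5*z^3/18 - z/4


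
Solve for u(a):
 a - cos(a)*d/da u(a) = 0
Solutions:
 u(a) = C1 + Integral(a/cos(a), a)


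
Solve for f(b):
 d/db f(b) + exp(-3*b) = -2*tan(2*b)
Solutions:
 f(b) = C1 - log(tan(2*b)^2 + 1)/2 + exp(-3*b)/3


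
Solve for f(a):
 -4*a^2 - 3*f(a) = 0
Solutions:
 f(a) = -4*a^2/3


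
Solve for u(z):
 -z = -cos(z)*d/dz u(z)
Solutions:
 u(z) = C1 + Integral(z/cos(z), z)


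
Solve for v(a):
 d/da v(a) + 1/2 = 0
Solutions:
 v(a) = C1 - a/2


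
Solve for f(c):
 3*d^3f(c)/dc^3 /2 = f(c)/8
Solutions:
 f(c) = C3*exp(18^(1/3)*c/6) + (C1*sin(2^(1/3)*3^(1/6)*c/4) + C2*cos(2^(1/3)*3^(1/6)*c/4))*exp(-18^(1/3)*c/12)


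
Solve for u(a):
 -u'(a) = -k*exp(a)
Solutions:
 u(a) = C1 + k*exp(a)


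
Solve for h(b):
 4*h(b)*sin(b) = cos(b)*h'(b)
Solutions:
 h(b) = C1/cos(b)^4


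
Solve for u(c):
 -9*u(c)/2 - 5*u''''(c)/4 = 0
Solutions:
 u(c) = (C1*sin(10^(3/4)*sqrt(3)*c/10) + C2*cos(10^(3/4)*sqrt(3)*c/10))*exp(-10^(3/4)*sqrt(3)*c/10) + (C3*sin(10^(3/4)*sqrt(3)*c/10) + C4*cos(10^(3/4)*sqrt(3)*c/10))*exp(10^(3/4)*sqrt(3)*c/10)


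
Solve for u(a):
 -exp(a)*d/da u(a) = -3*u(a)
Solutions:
 u(a) = C1*exp(-3*exp(-a))


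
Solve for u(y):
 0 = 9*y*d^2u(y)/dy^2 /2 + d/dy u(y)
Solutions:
 u(y) = C1 + C2*y^(7/9)


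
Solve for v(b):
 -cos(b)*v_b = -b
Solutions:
 v(b) = C1 + Integral(b/cos(b), b)


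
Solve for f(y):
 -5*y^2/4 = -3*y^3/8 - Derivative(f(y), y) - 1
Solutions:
 f(y) = C1 - 3*y^4/32 + 5*y^3/12 - y


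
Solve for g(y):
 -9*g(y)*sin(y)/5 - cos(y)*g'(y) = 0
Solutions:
 g(y) = C1*cos(y)^(9/5)


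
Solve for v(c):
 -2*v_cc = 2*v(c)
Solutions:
 v(c) = C1*sin(c) + C2*cos(c)


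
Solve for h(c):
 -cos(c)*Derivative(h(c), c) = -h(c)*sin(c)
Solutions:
 h(c) = C1/cos(c)


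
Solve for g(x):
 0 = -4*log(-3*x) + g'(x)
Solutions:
 g(x) = C1 + 4*x*log(-x) + 4*x*(-1 + log(3))


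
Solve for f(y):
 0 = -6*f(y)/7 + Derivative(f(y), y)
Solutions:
 f(y) = C1*exp(6*y/7)


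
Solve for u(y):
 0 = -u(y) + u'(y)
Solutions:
 u(y) = C1*exp(y)


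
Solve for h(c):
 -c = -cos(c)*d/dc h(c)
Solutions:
 h(c) = C1 + Integral(c/cos(c), c)


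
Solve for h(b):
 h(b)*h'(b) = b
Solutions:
 h(b) = -sqrt(C1 + b^2)
 h(b) = sqrt(C1 + b^2)


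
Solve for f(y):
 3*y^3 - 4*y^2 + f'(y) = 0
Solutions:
 f(y) = C1 - 3*y^4/4 + 4*y^3/3


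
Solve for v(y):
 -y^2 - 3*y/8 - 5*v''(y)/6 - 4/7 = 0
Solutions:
 v(y) = C1 + C2*y - y^4/10 - 3*y^3/40 - 12*y^2/35


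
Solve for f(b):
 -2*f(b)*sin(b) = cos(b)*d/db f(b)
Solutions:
 f(b) = C1*cos(b)^2


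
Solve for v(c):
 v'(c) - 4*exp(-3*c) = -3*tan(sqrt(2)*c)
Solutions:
 v(c) = C1 - 3*sqrt(2)*log(tan(sqrt(2)*c)^2 + 1)/4 - 4*exp(-3*c)/3


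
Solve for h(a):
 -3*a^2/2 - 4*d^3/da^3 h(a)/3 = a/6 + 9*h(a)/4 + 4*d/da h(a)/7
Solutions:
 h(a) = C1*exp(-14^(1/3)*a*(-(1323 + sqrt(1757497))^(1/3) + 8*14^(1/3)/(1323 + sqrt(1757497))^(1/3))/56)*sin(14^(1/3)*sqrt(3)*a*(8*14^(1/3)/(1323 + sqrt(1757497))^(1/3) + (1323 + sqrt(1757497))^(1/3))/56) + C2*exp(-14^(1/3)*a*(-(1323 + sqrt(1757497))^(1/3) + 8*14^(1/3)/(1323 + sqrt(1757497))^(1/3))/56)*cos(14^(1/3)*sqrt(3)*a*(8*14^(1/3)/(1323 + sqrt(1757497))^(1/3) + (1323 + sqrt(1757497))^(1/3))/56) + C3*exp(14^(1/3)*a*(-(1323 + sqrt(1757497))^(1/3) + 8*14^(1/3)/(1323 + sqrt(1757497))^(1/3))/28) - 2*a^2/3 + 50*a/189 - 800/11907


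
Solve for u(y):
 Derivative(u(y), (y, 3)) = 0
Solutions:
 u(y) = C1 + C2*y + C3*y^2


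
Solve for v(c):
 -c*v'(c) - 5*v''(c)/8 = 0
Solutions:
 v(c) = C1 + C2*erf(2*sqrt(5)*c/5)


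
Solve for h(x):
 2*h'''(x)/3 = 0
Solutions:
 h(x) = C1 + C2*x + C3*x^2


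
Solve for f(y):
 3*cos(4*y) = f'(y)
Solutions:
 f(y) = C1 + 3*sin(4*y)/4


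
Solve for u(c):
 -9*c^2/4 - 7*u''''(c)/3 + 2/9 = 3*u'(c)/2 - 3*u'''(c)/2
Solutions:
 u(c) = C1 + C2*exp(c*(3*3^(1/3)/(14*sqrt(46) + 95)^(1/3) + 6 + 3^(2/3)*(14*sqrt(46) + 95)^(1/3))/28)*sin(3*3^(1/6)*c*(-(14*sqrt(46) + 95)^(1/3) + 3^(2/3)/(14*sqrt(46) + 95)^(1/3))/28) + C3*exp(c*(3*3^(1/3)/(14*sqrt(46) + 95)^(1/3) + 6 + 3^(2/3)*(14*sqrt(46) + 95)^(1/3))/28)*cos(3*3^(1/6)*c*(-(14*sqrt(46) + 95)^(1/3) + 3^(2/3)/(14*sqrt(46) + 95)^(1/3))/28) + C4*exp(c*(-3^(2/3)*(14*sqrt(46) + 95)^(1/3) - 3*3^(1/3)/(14*sqrt(46) + 95)^(1/3) + 3)/14) - c^3/2 - 77*c/27


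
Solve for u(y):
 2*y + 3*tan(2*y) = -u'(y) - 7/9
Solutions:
 u(y) = C1 - y^2 - 7*y/9 + 3*log(cos(2*y))/2


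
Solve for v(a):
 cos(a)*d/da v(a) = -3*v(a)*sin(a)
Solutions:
 v(a) = C1*cos(a)^3


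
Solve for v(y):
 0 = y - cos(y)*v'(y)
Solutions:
 v(y) = C1 + Integral(y/cos(y), y)


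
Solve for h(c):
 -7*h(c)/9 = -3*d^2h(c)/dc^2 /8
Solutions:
 h(c) = C1*exp(-2*sqrt(42)*c/9) + C2*exp(2*sqrt(42)*c/9)


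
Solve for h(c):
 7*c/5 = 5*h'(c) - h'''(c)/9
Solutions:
 h(c) = C1 + C2*exp(-3*sqrt(5)*c) + C3*exp(3*sqrt(5)*c) + 7*c^2/50


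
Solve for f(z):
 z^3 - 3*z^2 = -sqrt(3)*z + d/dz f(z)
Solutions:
 f(z) = C1 + z^4/4 - z^3 + sqrt(3)*z^2/2


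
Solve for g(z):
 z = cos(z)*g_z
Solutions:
 g(z) = C1 + Integral(z/cos(z), z)


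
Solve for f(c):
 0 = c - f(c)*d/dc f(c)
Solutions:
 f(c) = -sqrt(C1 + c^2)
 f(c) = sqrt(C1 + c^2)


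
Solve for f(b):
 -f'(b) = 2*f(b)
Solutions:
 f(b) = C1*exp(-2*b)


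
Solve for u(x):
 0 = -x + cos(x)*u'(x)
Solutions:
 u(x) = C1 + Integral(x/cos(x), x)


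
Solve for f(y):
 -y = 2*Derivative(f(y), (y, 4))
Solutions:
 f(y) = C1 + C2*y + C3*y^2 + C4*y^3 - y^5/240


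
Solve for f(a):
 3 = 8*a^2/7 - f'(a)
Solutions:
 f(a) = C1 + 8*a^3/21 - 3*a


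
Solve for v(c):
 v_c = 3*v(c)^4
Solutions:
 v(c) = (-1/(C1 + 9*c))^(1/3)
 v(c) = (-1/(C1 + 3*c))^(1/3)*(-3^(2/3) - 3*3^(1/6)*I)/6
 v(c) = (-1/(C1 + 3*c))^(1/3)*(-3^(2/3) + 3*3^(1/6)*I)/6


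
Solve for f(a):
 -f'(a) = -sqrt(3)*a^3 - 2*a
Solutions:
 f(a) = C1 + sqrt(3)*a^4/4 + a^2


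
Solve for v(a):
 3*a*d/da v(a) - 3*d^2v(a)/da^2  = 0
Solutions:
 v(a) = C1 + C2*erfi(sqrt(2)*a/2)


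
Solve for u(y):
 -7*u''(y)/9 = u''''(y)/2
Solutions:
 u(y) = C1 + C2*y + C3*sin(sqrt(14)*y/3) + C4*cos(sqrt(14)*y/3)


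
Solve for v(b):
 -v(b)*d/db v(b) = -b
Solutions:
 v(b) = -sqrt(C1 + b^2)
 v(b) = sqrt(C1 + b^2)


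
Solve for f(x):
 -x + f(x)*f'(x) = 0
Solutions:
 f(x) = -sqrt(C1 + x^2)
 f(x) = sqrt(C1 + x^2)


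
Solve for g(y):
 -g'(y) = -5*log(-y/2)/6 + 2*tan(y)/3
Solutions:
 g(y) = C1 + 5*y*log(-y)/6 - 5*y/6 - 5*y*log(2)/6 + 2*log(cos(y))/3


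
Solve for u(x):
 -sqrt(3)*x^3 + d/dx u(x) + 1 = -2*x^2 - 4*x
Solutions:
 u(x) = C1 + sqrt(3)*x^4/4 - 2*x^3/3 - 2*x^2 - x


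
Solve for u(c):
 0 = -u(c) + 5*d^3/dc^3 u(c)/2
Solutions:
 u(c) = C3*exp(2^(1/3)*5^(2/3)*c/5) + (C1*sin(2^(1/3)*sqrt(3)*5^(2/3)*c/10) + C2*cos(2^(1/3)*sqrt(3)*5^(2/3)*c/10))*exp(-2^(1/3)*5^(2/3)*c/10)


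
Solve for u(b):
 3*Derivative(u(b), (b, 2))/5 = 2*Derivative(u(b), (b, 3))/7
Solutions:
 u(b) = C1 + C2*b + C3*exp(21*b/10)


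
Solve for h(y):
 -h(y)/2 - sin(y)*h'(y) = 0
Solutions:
 h(y) = C1*(cos(y) + 1)^(1/4)/(cos(y) - 1)^(1/4)


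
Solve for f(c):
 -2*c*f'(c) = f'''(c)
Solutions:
 f(c) = C1 + Integral(C2*airyai(-2^(1/3)*c) + C3*airybi(-2^(1/3)*c), c)


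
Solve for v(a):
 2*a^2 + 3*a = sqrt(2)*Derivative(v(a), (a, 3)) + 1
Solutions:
 v(a) = C1 + C2*a + C3*a^2 + sqrt(2)*a^5/60 + sqrt(2)*a^4/16 - sqrt(2)*a^3/12


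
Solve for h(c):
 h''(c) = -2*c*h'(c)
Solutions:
 h(c) = C1 + C2*erf(c)


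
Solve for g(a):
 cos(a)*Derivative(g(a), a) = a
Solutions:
 g(a) = C1 + Integral(a/cos(a), a)


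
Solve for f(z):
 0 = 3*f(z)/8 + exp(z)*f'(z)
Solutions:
 f(z) = C1*exp(3*exp(-z)/8)


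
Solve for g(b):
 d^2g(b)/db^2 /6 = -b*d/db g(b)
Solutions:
 g(b) = C1 + C2*erf(sqrt(3)*b)


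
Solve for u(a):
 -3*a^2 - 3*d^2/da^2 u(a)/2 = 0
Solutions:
 u(a) = C1 + C2*a - a^4/6


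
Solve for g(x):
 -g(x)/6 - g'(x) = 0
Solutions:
 g(x) = C1*exp(-x/6)


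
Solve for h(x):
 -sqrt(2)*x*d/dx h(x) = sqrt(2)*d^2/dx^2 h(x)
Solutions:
 h(x) = C1 + C2*erf(sqrt(2)*x/2)


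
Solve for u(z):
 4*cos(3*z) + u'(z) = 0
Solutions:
 u(z) = C1 - 4*sin(3*z)/3


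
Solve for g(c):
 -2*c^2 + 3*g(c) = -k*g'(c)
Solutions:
 g(c) = C1*exp(-3*c/k) + 2*c^2/3 - 4*c*k/9 + 4*k^2/27


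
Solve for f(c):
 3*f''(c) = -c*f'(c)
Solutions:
 f(c) = C1 + C2*erf(sqrt(6)*c/6)


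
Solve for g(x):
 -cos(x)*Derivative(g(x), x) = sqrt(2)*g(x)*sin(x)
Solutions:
 g(x) = C1*cos(x)^(sqrt(2))


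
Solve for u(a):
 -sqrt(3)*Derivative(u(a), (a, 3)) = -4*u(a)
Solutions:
 u(a) = C3*exp(2^(2/3)*3^(5/6)*a/3) + (C1*sin(2^(2/3)*3^(1/3)*a/2) + C2*cos(2^(2/3)*3^(1/3)*a/2))*exp(-2^(2/3)*3^(5/6)*a/6)


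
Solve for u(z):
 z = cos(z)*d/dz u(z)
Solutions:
 u(z) = C1 + Integral(z/cos(z), z)


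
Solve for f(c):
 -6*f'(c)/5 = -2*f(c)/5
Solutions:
 f(c) = C1*exp(c/3)


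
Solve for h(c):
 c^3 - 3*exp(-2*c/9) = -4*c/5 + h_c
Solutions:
 h(c) = C1 + c^4/4 + 2*c^2/5 + 27*exp(-2*c/9)/2


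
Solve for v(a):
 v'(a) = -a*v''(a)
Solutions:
 v(a) = C1 + C2*log(a)


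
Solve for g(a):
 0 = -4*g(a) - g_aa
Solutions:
 g(a) = C1*sin(2*a) + C2*cos(2*a)


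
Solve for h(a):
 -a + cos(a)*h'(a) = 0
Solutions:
 h(a) = C1 + Integral(a/cos(a), a)


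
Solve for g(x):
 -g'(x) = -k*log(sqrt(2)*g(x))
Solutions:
 Integral(1/(2*log(_y) + log(2)), (_y, g(x))) = C1 + k*x/2


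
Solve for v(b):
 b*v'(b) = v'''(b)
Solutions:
 v(b) = C1 + Integral(C2*airyai(b) + C3*airybi(b), b)


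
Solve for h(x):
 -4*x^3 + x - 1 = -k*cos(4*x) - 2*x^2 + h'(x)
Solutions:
 h(x) = C1 + k*sin(4*x)/4 - x^4 + 2*x^3/3 + x^2/2 - x


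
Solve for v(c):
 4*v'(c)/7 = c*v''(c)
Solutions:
 v(c) = C1 + C2*c^(11/7)


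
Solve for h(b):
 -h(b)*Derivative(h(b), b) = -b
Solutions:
 h(b) = -sqrt(C1 + b^2)
 h(b) = sqrt(C1 + b^2)


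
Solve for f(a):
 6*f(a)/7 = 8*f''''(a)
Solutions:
 f(a) = C1*exp(-sqrt(2)*3^(1/4)*7^(3/4)*a/14) + C2*exp(sqrt(2)*3^(1/4)*7^(3/4)*a/14) + C3*sin(sqrt(2)*3^(1/4)*7^(3/4)*a/14) + C4*cos(sqrt(2)*3^(1/4)*7^(3/4)*a/14)


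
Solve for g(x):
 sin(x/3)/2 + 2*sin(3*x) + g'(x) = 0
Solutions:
 g(x) = C1 + 3*cos(x/3)/2 + 2*cos(3*x)/3


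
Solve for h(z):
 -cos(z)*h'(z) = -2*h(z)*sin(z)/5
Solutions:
 h(z) = C1/cos(z)^(2/5)


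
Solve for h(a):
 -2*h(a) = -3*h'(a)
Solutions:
 h(a) = C1*exp(2*a/3)


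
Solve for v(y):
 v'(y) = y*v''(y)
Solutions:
 v(y) = C1 + C2*y^2


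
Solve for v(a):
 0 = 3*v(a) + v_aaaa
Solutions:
 v(a) = (C1*sin(sqrt(2)*3^(1/4)*a/2) + C2*cos(sqrt(2)*3^(1/4)*a/2))*exp(-sqrt(2)*3^(1/4)*a/2) + (C3*sin(sqrt(2)*3^(1/4)*a/2) + C4*cos(sqrt(2)*3^(1/4)*a/2))*exp(sqrt(2)*3^(1/4)*a/2)


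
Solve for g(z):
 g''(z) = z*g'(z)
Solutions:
 g(z) = C1 + C2*erfi(sqrt(2)*z/2)


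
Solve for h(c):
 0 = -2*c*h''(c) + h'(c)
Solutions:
 h(c) = C1 + C2*c^(3/2)


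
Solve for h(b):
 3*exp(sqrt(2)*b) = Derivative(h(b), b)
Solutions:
 h(b) = C1 + 3*sqrt(2)*exp(sqrt(2)*b)/2


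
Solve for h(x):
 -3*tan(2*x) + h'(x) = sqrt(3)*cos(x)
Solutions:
 h(x) = C1 - 3*log(cos(2*x))/2 + sqrt(3)*sin(x)


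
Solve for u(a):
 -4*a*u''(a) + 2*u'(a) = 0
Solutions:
 u(a) = C1 + C2*a^(3/2)


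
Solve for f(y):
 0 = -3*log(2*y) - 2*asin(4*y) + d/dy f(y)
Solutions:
 f(y) = C1 + 3*y*log(y) + 2*y*asin(4*y) - 3*y + 3*y*log(2) + sqrt(1 - 16*y^2)/2


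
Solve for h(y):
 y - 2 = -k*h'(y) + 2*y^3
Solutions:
 h(y) = C1 + y^4/(2*k) - y^2/(2*k) + 2*y/k


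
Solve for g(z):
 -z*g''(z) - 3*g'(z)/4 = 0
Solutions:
 g(z) = C1 + C2*z^(1/4)


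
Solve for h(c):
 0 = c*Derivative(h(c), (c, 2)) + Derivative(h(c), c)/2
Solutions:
 h(c) = C1 + C2*sqrt(c)


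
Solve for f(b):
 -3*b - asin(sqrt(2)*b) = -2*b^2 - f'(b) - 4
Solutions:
 f(b) = C1 - 2*b^3/3 + 3*b^2/2 + b*asin(sqrt(2)*b) - 4*b + sqrt(2)*sqrt(1 - 2*b^2)/2


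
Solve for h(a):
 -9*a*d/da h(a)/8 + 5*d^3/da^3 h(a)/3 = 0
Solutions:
 h(a) = C1 + Integral(C2*airyai(3*5^(2/3)*a/10) + C3*airybi(3*5^(2/3)*a/10), a)


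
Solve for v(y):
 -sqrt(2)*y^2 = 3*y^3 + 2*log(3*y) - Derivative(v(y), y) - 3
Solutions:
 v(y) = C1 + 3*y^4/4 + sqrt(2)*y^3/3 + 2*y*log(y) - 5*y + y*log(9)


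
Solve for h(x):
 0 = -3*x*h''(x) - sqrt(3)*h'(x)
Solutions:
 h(x) = C1 + C2*x^(1 - sqrt(3)/3)


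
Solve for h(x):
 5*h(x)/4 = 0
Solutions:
 h(x) = 0


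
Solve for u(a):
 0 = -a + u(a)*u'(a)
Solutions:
 u(a) = -sqrt(C1 + a^2)
 u(a) = sqrt(C1 + a^2)


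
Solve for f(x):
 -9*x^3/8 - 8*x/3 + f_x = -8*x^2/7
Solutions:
 f(x) = C1 + 9*x^4/32 - 8*x^3/21 + 4*x^2/3


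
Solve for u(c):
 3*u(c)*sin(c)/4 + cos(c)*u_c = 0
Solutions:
 u(c) = C1*cos(c)^(3/4)


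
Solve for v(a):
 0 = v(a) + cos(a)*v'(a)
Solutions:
 v(a) = C1*sqrt(sin(a) - 1)/sqrt(sin(a) + 1)


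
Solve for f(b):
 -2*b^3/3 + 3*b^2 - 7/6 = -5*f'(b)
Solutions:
 f(b) = C1 + b^4/30 - b^3/5 + 7*b/30


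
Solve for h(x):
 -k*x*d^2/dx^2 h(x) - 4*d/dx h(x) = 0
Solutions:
 h(x) = C1 + x^(((re(k) - 4)*re(k) + im(k)^2)/(re(k)^2 + im(k)^2))*(C2*sin(4*log(x)*Abs(im(k))/(re(k)^2 + im(k)^2)) + C3*cos(4*log(x)*im(k)/(re(k)^2 + im(k)^2)))


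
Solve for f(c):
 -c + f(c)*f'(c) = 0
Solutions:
 f(c) = -sqrt(C1 + c^2)
 f(c) = sqrt(C1 + c^2)


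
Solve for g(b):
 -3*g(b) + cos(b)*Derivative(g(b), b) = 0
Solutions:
 g(b) = C1*(sin(b) + 1)^(3/2)/(sin(b) - 1)^(3/2)


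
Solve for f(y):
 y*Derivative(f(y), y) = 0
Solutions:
 f(y) = C1


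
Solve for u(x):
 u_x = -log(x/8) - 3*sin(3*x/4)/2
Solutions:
 u(x) = C1 - x*log(x) + x + 3*x*log(2) + 2*cos(3*x/4)


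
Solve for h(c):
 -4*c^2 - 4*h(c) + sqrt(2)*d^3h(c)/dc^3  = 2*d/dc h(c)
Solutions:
 h(c) = C1*exp(-c*(2^(1/3)/(sqrt(1 - sqrt(2)/27) + 1)^(1/3) + 3*2^(1/6)*(sqrt(1 - sqrt(2)/27) + 1)^(1/3))/6)*sin(c*(-sqrt(6)/(sqrt(2 - 2*sqrt(2)/27) + sqrt(2))^(1/3) + 3*sqrt(3)*(sqrt(2 - 2*sqrt(2)/27) + sqrt(2))^(1/3))/6) + C2*exp(-c*(2^(1/3)/(sqrt(1 - sqrt(2)/27) + 1)^(1/3) + 3*2^(1/6)*(sqrt(1 - sqrt(2)/27) + 1)^(1/3))/6)*cos(c*(-sqrt(6)/(sqrt(2 - 2*sqrt(2)/27) + sqrt(2))^(1/3) + 3*sqrt(3)*(sqrt(2 - 2*sqrt(2)/27) + sqrt(2))^(1/3))/6) + C3*exp(c*(2^(1/3)/(3*(sqrt(1 - sqrt(2)/27) + 1)^(1/3)) + 2^(1/6)*(sqrt(1 - sqrt(2)/27) + 1)^(1/3))) - c^2 + c - 1/2


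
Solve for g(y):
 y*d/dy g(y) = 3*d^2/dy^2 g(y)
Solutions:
 g(y) = C1 + C2*erfi(sqrt(6)*y/6)


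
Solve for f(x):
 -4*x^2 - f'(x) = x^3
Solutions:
 f(x) = C1 - x^4/4 - 4*x^3/3


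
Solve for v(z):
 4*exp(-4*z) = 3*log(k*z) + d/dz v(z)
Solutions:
 v(z) = C1 - 3*z*log(k*z) + 3*z - exp(-4*z)


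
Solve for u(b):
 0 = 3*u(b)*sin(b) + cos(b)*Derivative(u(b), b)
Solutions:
 u(b) = C1*cos(b)^3


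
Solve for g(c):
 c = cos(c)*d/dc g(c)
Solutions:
 g(c) = C1 + Integral(c/cos(c), c)


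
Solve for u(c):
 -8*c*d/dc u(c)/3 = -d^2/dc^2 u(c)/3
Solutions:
 u(c) = C1 + C2*erfi(2*c)


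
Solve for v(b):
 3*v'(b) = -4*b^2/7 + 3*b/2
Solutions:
 v(b) = C1 - 4*b^3/63 + b^2/4


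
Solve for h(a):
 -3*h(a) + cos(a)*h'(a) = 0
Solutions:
 h(a) = C1*(sin(a) + 1)^(3/2)/(sin(a) - 1)^(3/2)


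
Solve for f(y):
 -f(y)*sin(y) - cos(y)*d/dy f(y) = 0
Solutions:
 f(y) = C1*cos(y)


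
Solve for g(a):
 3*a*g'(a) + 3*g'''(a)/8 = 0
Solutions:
 g(a) = C1 + Integral(C2*airyai(-2*a) + C3*airybi(-2*a), a)


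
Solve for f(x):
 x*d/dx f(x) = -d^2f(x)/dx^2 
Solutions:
 f(x) = C1 + C2*erf(sqrt(2)*x/2)


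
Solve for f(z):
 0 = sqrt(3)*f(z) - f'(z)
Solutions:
 f(z) = C1*exp(sqrt(3)*z)


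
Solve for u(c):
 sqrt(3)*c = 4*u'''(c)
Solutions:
 u(c) = C1 + C2*c + C3*c^2 + sqrt(3)*c^4/96


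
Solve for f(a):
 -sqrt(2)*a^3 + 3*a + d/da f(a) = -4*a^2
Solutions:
 f(a) = C1 + sqrt(2)*a^4/4 - 4*a^3/3 - 3*a^2/2


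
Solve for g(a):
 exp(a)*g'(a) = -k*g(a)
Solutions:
 g(a) = C1*exp(k*exp(-a))


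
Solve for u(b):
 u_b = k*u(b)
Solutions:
 u(b) = C1*exp(b*k)


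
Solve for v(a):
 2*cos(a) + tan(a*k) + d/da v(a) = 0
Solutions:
 v(a) = C1 - Piecewise((-log(cos(a*k))/k, Ne(k, 0)), (0, True)) - 2*sin(a)


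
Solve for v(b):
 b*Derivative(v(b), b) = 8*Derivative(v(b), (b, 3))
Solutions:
 v(b) = C1 + Integral(C2*airyai(b/2) + C3*airybi(b/2), b)


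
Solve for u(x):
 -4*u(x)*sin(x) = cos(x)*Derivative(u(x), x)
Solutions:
 u(x) = C1*cos(x)^4


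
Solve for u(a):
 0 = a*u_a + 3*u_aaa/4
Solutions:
 u(a) = C1 + Integral(C2*airyai(-6^(2/3)*a/3) + C3*airybi(-6^(2/3)*a/3), a)


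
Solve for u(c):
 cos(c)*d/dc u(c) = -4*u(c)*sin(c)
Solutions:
 u(c) = C1*cos(c)^4


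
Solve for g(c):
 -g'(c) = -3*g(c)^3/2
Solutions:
 g(c) = -sqrt(-1/(C1 + 3*c))
 g(c) = sqrt(-1/(C1 + 3*c))


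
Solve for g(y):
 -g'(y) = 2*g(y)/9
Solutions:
 g(y) = C1*exp(-2*y/9)


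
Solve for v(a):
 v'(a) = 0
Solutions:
 v(a) = C1


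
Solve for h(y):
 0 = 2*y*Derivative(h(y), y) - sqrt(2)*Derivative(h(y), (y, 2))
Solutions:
 h(y) = C1 + C2*erfi(2^(3/4)*y/2)


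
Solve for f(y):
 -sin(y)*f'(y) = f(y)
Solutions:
 f(y) = C1*sqrt(cos(y) + 1)/sqrt(cos(y) - 1)


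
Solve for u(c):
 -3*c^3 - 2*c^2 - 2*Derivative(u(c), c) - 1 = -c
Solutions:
 u(c) = C1 - 3*c^4/8 - c^3/3 + c^2/4 - c/2


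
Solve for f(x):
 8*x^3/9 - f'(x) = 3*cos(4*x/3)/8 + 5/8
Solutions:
 f(x) = C1 + 2*x^4/9 - 5*x/8 - 9*sin(4*x/3)/32


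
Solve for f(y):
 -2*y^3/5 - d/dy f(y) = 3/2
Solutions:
 f(y) = C1 - y^4/10 - 3*y/2


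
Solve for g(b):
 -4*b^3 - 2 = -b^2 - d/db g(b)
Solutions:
 g(b) = C1 + b^4 - b^3/3 + 2*b


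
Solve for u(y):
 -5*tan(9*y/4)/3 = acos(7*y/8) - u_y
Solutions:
 u(y) = C1 + y*acos(7*y/8) - sqrt(64 - 49*y^2)/7 - 20*log(cos(9*y/4))/27


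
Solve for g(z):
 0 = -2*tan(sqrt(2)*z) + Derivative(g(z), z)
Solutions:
 g(z) = C1 - sqrt(2)*log(cos(sqrt(2)*z))


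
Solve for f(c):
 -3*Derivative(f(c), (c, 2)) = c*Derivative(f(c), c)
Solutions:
 f(c) = C1 + C2*erf(sqrt(6)*c/6)


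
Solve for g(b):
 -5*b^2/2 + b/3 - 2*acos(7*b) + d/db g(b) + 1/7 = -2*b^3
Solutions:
 g(b) = C1 - b^4/2 + 5*b^3/6 - b^2/6 + 2*b*acos(7*b) - b/7 - 2*sqrt(1 - 49*b^2)/7


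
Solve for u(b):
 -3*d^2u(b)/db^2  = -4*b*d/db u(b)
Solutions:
 u(b) = C1 + C2*erfi(sqrt(6)*b/3)


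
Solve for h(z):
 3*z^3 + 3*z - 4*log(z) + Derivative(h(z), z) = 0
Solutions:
 h(z) = C1 - 3*z^4/4 - 3*z^2/2 + 4*z*log(z) - 4*z


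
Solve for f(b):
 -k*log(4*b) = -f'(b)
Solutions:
 f(b) = C1 + b*k*log(b) - b*k + b*k*log(4)


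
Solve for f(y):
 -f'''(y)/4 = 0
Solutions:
 f(y) = C1 + C2*y + C3*y^2


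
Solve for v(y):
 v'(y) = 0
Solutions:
 v(y) = C1


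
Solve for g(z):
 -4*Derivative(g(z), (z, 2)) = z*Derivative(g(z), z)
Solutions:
 g(z) = C1 + C2*erf(sqrt(2)*z/4)


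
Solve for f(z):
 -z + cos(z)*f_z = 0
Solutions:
 f(z) = C1 + Integral(z/cos(z), z)


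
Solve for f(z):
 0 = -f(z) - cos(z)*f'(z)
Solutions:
 f(z) = C1*sqrt(sin(z) - 1)/sqrt(sin(z) + 1)


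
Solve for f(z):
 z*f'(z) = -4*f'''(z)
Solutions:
 f(z) = C1 + Integral(C2*airyai(-2^(1/3)*z/2) + C3*airybi(-2^(1/3)*z/2), z)


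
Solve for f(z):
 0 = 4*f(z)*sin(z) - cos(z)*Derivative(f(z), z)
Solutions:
 f(z) = C1/cos(z)^4


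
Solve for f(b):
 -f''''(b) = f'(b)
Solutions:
 f(b) = C1 + C4*exp(-b) + (C2*sin(sqrt(3)*b/2) + C3*cos(sqrt(3)*b/2))*exp(b/2)


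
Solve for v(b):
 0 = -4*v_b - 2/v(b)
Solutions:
 v(b) = -sqrt(C1 - b)
 v(b) = sqrt(C1 - b)


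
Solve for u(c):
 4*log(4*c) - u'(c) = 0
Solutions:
 u(c) = C1 + 4*c*log(c) - 4*c + c*log(256)


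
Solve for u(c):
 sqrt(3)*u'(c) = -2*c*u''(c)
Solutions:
 u(c) = C1 + C2*c^(1 - sqrt(3)/2)


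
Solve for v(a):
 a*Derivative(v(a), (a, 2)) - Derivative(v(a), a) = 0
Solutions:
 v(a) = C1 + C2*a^2


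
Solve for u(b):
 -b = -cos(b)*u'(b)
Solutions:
 u(b) = C1 + Integral(b/cos(b), b)


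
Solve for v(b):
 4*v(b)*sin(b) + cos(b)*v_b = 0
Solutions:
 v(b) = C1*cos(b)^4


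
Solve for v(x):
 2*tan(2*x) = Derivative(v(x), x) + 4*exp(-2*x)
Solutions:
 v(x) = C1 + log(tan(2*x)^2 + 1)/2 + 2*exp(-2*x)


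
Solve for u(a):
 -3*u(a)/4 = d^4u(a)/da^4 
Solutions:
 u(a) = (C1*sin(3^(1/4)*a/2) + C2*cos(3^(1/4)*a/2))*exp(-3^(1/4)*a/2) + (C3*sin(3^(1/4)*a/2) + C4*cos(3^(1/4)*a/2))*exp(3^(1/4)*a/2)


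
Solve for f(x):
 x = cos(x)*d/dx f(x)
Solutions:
 f(x) = C1 + Integral(x/cos(x), x)


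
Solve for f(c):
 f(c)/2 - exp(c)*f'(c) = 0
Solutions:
 f(c) = C1*exp(-exp(-c)/2)


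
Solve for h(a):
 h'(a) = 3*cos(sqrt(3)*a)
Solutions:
 h(a) = C1 + sqrt(3)*sin(sqrt(3)*a)


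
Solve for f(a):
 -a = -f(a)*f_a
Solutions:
 f(a) = -sqrt(C1 + a^2)
 f(a) = sqrt(C1 + a^2)


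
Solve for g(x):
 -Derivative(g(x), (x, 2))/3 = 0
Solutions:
 g(x) = C1 + C2*x


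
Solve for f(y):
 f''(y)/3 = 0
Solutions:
 f(y) = C1 + C2*y


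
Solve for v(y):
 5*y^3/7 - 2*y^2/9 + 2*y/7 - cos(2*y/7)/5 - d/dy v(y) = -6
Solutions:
 v(y) = C1 + 5*y^4/28 - 2*y^3/27 + y^2/7 + 6*y - 7*sin(2*y/7)/10


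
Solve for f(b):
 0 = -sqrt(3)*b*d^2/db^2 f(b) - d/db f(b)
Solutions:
 f(b) = C1 + C2*b^(1 - sqrt(3)/3)


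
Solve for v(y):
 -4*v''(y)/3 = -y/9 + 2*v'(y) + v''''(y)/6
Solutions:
 v(y) = C1 + C2*exp(-6^(1/3)*y*(-(27 + sqrt(1113))^(1/3) + 4*6^(1/3)/(27 + sqrt(1113))^(1/3))/6)*sin(2^(1/3)*3^(1/6)*y*(2*2^(1/3)/(27 + sqrt(1113))^(1/3) + 3^(2/3)*(27 + sqrt(1113))^(1/3)/6)) + C3*exp(-6^(1/3)*y*(-(27 + sqrt(1113))^(1/3) + 4*6^(1/3)/(27 + sqrt(1113))^(1/3))/6)*cos(2^(1/3)*3^(1/6)*y*(2*2^(1/3)/(27 + sqrt(1113))^(1/3) + 3^(2/3)*(27 + sqrt(1113))^(1/3)/6)) + C4*exp(6^(1/3)*y*(-(27 + sqrt(1113))^(1/3) + 4*6^(1/3)/(27 + sqrt(1113))^(1/3))/3) + y^2/36 - y/27


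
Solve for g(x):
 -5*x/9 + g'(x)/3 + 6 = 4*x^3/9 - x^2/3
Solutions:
 g(x) = C1 + x^4/3 - x^3/3 + 5*x^2/6 - 18*x


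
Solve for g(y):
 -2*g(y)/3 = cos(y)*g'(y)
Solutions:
 g(y) = C1*(sin(y) - 1)^(1/3)/(sin(y) + 1)^(1/3)


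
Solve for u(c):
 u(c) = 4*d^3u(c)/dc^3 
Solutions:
 u(c) = C3*exp(2^(1/3)*c/2) + (C1*sin(2^(1/3)*sqrt(3)*c/4) + C2*cos(2^(1/3)*sqrt(3)*c/4))*exp(-2^(1/3)*c/4)


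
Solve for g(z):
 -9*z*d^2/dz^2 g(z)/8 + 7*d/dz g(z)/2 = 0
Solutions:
 g(z) = C1 + C2*z^(37/9)


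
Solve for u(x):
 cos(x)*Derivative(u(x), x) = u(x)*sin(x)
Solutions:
 u(x) = C1/cos(x)


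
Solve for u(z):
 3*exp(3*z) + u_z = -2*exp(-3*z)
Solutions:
 u(z) = C1 - exp(3*z) + 2*exp(-3*z)/3


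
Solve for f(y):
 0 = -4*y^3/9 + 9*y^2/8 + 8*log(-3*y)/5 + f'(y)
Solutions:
 f(y) = C1 + y^4/9 - 3*y^3/8 - 8*y*log(-y)/5 + 8*y*(1 - log(3))/5


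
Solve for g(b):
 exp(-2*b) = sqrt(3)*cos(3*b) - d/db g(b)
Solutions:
 g(b) = C1 + sqrt(3)*sin(3*b)/3 + exp(-2*b)/2
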